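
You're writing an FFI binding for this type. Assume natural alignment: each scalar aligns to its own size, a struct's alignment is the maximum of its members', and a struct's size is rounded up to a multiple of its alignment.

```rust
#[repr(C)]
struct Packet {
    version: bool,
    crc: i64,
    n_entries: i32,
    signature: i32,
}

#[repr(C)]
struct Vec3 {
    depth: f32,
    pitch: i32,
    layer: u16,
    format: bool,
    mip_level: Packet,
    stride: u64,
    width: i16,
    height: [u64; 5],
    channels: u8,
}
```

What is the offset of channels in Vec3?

Packet: 0..1  version  (1B, 1-aligned); 1..8  -- padding (7B); 8..16  crc  (8B, 8-aligned); 16..20  n_entries  (4B, 4-aligned); 20..24  signature  (4B, 4-aligned); sizeof = 24, alignof = 8
0..4  depth  (4B, 4-aligned)
4..8  pitch  (4B, 4-aligned)
8..10  layer  (2B, 2-aligned)
10..11  format  (1B, 1-aligned)
11..16  -- padding (5B)
16..40  mip_level  (24B, 8-aligned)
40..48  stride  (8B, 8-aligned)
48..50  width  (2B, 2-aligned)
50..56  -- padding (6B)
56..96  height  (40B, 8-aligned)
96..97  channels  (1B, 1-aligned)

96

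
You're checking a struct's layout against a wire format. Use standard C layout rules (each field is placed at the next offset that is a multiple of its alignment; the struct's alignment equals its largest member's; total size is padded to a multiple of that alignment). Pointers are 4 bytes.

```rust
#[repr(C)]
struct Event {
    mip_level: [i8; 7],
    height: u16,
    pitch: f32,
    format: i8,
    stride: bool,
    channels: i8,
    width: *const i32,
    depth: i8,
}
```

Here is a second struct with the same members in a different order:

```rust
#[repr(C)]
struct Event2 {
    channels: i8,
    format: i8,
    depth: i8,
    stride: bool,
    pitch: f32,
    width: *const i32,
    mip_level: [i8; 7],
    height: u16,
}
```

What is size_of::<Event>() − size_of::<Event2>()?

4

0..7  mip_level  (7B, 1-aligned)
7..8  -- padding (1B)
8..10  height  (2B, 2-aligned)
10..12  -- padding (2B)
12..16  pitch  (4B, 4-aligned)
16..17  format  (1B, 1-aligned)
17..18  stride  (1B, 1-aligned)
18..19  channels  (1B, 1-aligned)
19..20  -- padding (1B)
20..24  width  (4B, 4-aligned)
24..25  depth  (1B, 1-aligned)
25..28  -- tail padding (3B)
sizeof = 28, alignof = 4
— Event2 —
0..1  channels  (1B, 1-aligned)
1..2  format  (1B, 1-aligned)
2..3  depth  (1B, 1-aligned)
3..4  stride  (1B, 1-aligned)
4..8  pitch  (4B, 4-aligned)
8..12  width  (4B, 4-aligned)
12..19  mip_level  (7B, 1-aligned)
19..20  -- padding (1B)
20..22  height  (2B, 2-aligned)
22..24  -- tail padding (2B)
sizeof = 24, alignof = 4
28 − 24 = 4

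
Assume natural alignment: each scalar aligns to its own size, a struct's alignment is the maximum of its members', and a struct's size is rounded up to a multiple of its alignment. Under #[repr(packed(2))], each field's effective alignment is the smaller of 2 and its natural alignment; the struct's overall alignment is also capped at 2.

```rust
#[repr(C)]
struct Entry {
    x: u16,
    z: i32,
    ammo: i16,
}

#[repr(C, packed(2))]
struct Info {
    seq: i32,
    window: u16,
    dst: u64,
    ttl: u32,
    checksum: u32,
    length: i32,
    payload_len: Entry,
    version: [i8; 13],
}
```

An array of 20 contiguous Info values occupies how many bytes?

1040

Entry: 0..2  x  (2B, 2-aligned); 2..4  -- padding (2B); 4..8  z  (4B, 4-aligned); 8..10  ammo  (2B, 2-aligned); 10..12  -- tail padding (2B); sizeof = 12, alignof = 4
0..4  seq  (4B, 2-aligned)
4..6  window  (2B, 2-aligned)
6..14  dst  (8B, 2-aligned)
14..18  ttl  (4B, 2-aligned)
18..22  checksum  (4B, 2-aligned)
22..26  length  (4B, 2-aligned)
26..38  payload_len  (12B, 2-aligned)
38..51  version  (13B, 1-aligned)
51..52  -- tail padding (1B)
sizeof = 52, alignof = 2
array of 20: 20 × 52 = 1040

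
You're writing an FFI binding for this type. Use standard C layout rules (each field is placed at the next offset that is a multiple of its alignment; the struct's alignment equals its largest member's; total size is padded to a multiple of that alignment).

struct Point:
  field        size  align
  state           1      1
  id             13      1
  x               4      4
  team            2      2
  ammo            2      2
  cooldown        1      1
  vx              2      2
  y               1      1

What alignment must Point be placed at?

4

member alignments: state=1, id=1, x=4, team=2, ammo=2, cooldown=1, vx=2, y=1
max = 4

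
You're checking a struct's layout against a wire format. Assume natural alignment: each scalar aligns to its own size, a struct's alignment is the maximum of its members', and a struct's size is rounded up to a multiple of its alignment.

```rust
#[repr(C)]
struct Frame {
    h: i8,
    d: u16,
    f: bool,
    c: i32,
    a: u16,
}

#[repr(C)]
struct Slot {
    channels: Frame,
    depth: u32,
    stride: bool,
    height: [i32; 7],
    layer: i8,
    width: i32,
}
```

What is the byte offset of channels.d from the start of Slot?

2

Frame: h at 0 (size 1, align 1) → ends 1; pad 1 to align 2 for d; d at 2 (size 2, align 2) → ends 4; f at 4 (size 1, align 1) → ends 5; pad 3 to align 4 for c; c at 8 (size 4, align 4) → ends 12; a at 12 (size 2, align 2) → ends 14; tail pad 2 to reach multiple of 4; total 16 bytes, alignment 4
channels at 0 (size 16, align 4) → ends 16
within Frame: d at 2
0 + 2 = 2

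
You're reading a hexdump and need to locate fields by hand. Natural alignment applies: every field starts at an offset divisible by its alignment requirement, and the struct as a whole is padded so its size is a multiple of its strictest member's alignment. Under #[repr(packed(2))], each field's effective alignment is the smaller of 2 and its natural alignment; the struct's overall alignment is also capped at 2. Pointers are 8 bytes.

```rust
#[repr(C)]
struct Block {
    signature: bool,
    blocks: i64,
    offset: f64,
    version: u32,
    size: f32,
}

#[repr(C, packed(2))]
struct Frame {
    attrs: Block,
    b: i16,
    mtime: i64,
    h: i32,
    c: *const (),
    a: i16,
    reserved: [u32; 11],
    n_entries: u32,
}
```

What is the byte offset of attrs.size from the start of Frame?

Block: @0: signature [1B, align 1] → 1; +7 pad (align 8); @8: blocks [8B, align 8] → 16; @16: offset [8B, align 8] → 24; @24: version [4B, align 4] → 28; @28: size [4B, align 4] → 32; size 32, align 8
@0: attrs [32B, align 2] → 32
within Block: size at 28
0 + 28 = 28

28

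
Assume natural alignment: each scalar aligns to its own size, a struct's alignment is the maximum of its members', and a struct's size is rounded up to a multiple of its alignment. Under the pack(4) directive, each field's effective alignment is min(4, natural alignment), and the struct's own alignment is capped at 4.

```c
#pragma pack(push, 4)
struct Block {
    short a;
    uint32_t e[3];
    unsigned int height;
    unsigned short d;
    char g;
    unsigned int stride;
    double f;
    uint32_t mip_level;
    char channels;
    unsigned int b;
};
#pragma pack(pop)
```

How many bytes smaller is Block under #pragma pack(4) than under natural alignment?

8

natural layout:
  @0: a [2B, align 2] → 2
  +2 pad (align 4)
  @4: e [12B, align 4] → 16
  @16: height [4B, align 4] → 20
  @20: d [2B, align 2] → 22
  @22: g [1B, align 1] → 23
  +1 pad (align 4)
  @24: stride [4B, align 4] → 28
  +4 pad (align 8)
  @32: f [8B, align 8] → 40
  @40: mip_level [4B, align 4] → 44
  @44: channels [1B, align 1] → 45
  +3 pad (align 4)
  @48: b [4B, align 4] → 52
  +4 tail pad (align 8)
  size 56, align 8
packed(4) layout:
  @0: a [2B, align 2] → 2
  +2 pad (align 4)
  @4: e [12B, align 4] → 16
  @16: height [4B, align 4] → 20
  @20: d [2B, align 2] → 22
  @22: g [1B, align 1] → 23
  +1 pad (align 4)
  @24: stride [4B, align 4] → 28
  @28: f [8B, align 4] → 36
  @36: mip_level [4B, align 4] → 40
  @40: channels [1B, align 1] → 41
  +3 pad (align 4)
  @44: b [4B, align 4] → 48
  size 48, align 4
56 − 48 = 8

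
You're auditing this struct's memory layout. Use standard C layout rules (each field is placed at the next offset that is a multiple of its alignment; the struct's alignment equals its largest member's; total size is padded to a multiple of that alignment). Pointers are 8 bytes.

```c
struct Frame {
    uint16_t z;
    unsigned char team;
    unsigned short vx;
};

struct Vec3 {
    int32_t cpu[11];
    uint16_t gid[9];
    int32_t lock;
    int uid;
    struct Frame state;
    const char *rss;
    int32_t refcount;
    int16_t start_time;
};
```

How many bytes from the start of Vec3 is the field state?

72

Frame: z at 0 (size 2, align 2) → ends 2; team at 2 (size 1, align 1) → ends 3; pad 1 to align 2 for vx; vx at 4 (size 2, align 2) → ends 6; total 6 bytes, alignment 2
cpu at 0 (size 44, align 4) → ends 44
gid at 44 (size 18, align 2) → ends 62
pad 2 to align 4 for lock
lock at 64 (size 4, align 4) → ends 68
uid at 68 (size 4, align 4) → ends 72
state at 72 (size 6, align 2) → ends 78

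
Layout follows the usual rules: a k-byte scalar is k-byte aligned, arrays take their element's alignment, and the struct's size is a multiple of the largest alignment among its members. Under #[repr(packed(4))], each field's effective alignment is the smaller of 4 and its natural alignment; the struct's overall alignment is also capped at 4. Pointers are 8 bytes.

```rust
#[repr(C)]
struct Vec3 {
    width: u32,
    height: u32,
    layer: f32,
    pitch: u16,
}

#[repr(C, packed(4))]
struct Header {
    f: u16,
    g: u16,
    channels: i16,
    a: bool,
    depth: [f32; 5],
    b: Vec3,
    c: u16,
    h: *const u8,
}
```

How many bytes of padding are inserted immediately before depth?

1

Vec3: 0..4  width  (4B, 4-aligned); 4..8  height  (4B, 4-aligned); 8..12  layer  (4B, 4-aligned); 12..14  pitch  (2B, 2-aligned); 14..16  -- tail padding (2B); sizeof = 16, alignof = 4
0..2  f  (2B, 2-aligned)
2..4  g  (2B, 2-aligned)
4..6  channels  (2B, 2-aligned)
6..7  a  (1B, 1-aligned)
7..8  -- padding (1B)
8..28  depth  (20B, 4-aligned)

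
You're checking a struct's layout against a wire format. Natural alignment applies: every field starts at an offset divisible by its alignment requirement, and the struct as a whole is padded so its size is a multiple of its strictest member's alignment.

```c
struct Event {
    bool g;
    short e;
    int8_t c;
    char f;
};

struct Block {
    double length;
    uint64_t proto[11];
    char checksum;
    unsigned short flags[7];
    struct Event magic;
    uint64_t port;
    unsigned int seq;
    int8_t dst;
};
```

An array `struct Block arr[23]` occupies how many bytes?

Event: 0..1  g  (1B, 1-aligned); 1..2  -- padding (1B); 2..4  e  (2B, 2-aligned); 4..5  c  (1B, 1-aligned); 5..6  f  (1B, 1-aligned); sizeof = 6, alignof = 2
0..8  length  (8B, 8-aligned)
8..96  proto  (88B, 8-aligned)
96..97  checksum  (1B, 1-aligned)
97..98  -- padding (1B)
98..112  flags  (14B, 2-aligned)
112..118  magic  (6B, 2-aligned)
118..120  -- padding (2B)
120..128  port  (8B, 8-aligned)
128..132  seq  (4B, 4-aligned)
132..133  dst  (1B, 1-aligned)
133..136  -- tail padding (3B)
sizeof = 136, alignof = 8
array of 23: 23 × 136 = 3128

3128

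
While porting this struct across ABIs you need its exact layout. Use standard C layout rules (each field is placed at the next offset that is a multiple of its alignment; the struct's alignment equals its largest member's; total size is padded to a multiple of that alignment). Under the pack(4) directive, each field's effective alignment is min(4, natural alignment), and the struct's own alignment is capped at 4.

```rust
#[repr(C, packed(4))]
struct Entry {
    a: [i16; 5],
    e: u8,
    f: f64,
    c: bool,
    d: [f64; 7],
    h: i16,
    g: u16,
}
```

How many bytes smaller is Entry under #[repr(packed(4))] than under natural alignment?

natural layout:
  a at 0 (size 10, align 2) → ends 10
  e at 10 (size 1, align 1) → ends 11
  pad 5 to align 8 for f
  f at 16 (size 8, align 8) → ends 24
  c at 24 (size 1, align 1) → ends 25
  pad 7 to align 8 for d
  d at 32 (size 56, align 8) → ends 88
  h at 88 (size 2, align 2) → ends 90
  g at 90 (size 2, align 2) → ends 92
  tail pad 4 to reach multiple of 8
  total 96 bytes, alignment 8
packed(4) layout:
  a at 0 (size 10, align 2) → ends 10
  e at 10 (size 1, align 1) → ends 11
  pad 1 to align 4 for f
  f at 12 (size 8, align 4) → ends 20
  c at 20 (size 1, align 1) → ends 21
  pad 3 to align 4 for d
  d at 24 (size 56, align 4) → ends 80
  h at 80 (size 2, align 2) → ends 82
  g at 82 (size 2, align 2) → ends 84
  total 84 bytes, alignment 4
96 − 84 = 12

12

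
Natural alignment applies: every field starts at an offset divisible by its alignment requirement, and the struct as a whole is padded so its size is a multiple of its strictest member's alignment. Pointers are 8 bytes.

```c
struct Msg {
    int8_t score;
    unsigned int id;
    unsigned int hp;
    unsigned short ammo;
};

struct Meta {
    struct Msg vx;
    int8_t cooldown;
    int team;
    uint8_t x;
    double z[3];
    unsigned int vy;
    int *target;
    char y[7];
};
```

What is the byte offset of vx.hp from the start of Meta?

8

Msg: @0: score [1B, align 1] → 1; +3 pad (align 4); @4: id [4B, align 4] → 8; @8: hp [4B, align 4] → 12; @12: ammo [2B, align 2] → 14; +2 tail pad (align 4); size 16, align 4
@0: vx [16B, align 4] → 16
within Msg: hp at 8
0 + 8 = 8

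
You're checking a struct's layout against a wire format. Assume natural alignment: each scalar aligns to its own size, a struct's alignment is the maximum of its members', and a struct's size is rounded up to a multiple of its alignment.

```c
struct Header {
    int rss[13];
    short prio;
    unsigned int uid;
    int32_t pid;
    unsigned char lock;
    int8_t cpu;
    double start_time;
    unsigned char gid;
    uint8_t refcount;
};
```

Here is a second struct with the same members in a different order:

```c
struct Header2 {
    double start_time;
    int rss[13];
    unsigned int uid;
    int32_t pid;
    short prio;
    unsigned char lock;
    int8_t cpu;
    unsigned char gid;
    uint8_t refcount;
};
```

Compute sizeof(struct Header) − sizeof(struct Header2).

@0: rss [52B, align 4] → 52
@52: prio [2B, align 2] → 54
+2 pad (align 4)
@56: uid [4B, align 4] → 60
@60: pid [4B, align 4] → 64
@64: lock [1B, align 1] → 65
@65: cpu [1B, align 1] → 66
+6 pad (align 8)
@72: start_time [8B, align 8] → 80
@80: gid [1B, align 1] → 81
@81: refcount [1B, align 1] → 82
+6 tail pad (align 8)
size 88, align 8
— Header2 —
@0: start_time [8B, align 8] → 8
@8: rss [52B, align 4] → 60
@60: uid [4B, align 4] → 64
@64: pid [4B, align 4] → 68
@68: prio [2B, align 2] → 70
@70: lock [1B, align 1] → 71
@71: cpu [1B, align 1] → 72
@72: gid [1B, align 1] → 73
@73: refcount [1B, align 1] → 74
+6 tail pad (align 8)
size 80, align 8
88 − 80 = 8

8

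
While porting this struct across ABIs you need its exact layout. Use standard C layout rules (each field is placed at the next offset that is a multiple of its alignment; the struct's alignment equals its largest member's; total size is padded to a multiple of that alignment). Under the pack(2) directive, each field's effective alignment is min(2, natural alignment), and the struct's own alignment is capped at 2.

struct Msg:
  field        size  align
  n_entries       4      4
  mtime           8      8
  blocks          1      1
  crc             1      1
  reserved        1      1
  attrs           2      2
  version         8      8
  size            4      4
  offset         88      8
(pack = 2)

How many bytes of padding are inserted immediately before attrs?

0..4  n_entries  (4B, 2-aligned)
4..12  mtime  (8B, 2-aligned)
12..13  blocks  (1B, 1-aligned)
13..14  crc  (1B, 1-aligned)
14..15  reserved  (1B, 1-aligned)
15..16  -- padding (1B)
16..18  attrs  (2B, 2-aligned)

1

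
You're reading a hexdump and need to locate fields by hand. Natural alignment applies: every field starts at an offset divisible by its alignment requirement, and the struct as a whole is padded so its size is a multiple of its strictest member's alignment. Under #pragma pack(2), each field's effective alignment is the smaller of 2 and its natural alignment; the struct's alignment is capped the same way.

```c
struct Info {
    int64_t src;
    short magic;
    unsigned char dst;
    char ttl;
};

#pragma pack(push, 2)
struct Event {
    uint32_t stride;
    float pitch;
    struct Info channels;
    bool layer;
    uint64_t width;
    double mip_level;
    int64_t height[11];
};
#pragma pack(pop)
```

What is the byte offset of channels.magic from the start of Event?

Info: 0..8  src  (8B, 8-aligned); 8..10  magic  (2B, 2-aligned); 10..11  dst  (1B, 1-aligned); 11..12  ttl  (1B, 1-aligned); 12..16  -- tail padding (4B); sizeof = 16, alignof = 8
0..4  stride  (4B, 2-aligned)
4..8  pitch  (4B, 2-aligned)
8..24  channels  (16B, 2-aligned)
within Info: magic at 8
8 + 8 = 16

16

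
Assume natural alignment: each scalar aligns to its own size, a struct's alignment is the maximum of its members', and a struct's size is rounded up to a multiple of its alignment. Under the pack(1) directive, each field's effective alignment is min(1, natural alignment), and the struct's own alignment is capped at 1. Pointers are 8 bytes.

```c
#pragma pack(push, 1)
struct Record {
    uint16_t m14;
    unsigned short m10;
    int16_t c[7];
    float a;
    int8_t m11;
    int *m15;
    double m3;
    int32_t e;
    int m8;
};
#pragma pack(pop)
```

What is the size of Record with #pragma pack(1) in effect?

47

@0: m14 [2B, align 1] → 2
@2: m10 [2B, align 1] → 4
@4: c [14B, align 1] → 18
@18: a [4B, align 1] → 22
@22: m11 [1B, align 1] → 23
@23: m15 [8B, align 1] → 31
@31: m3 [8B, align 1] → 39
@39: e [4B, align 1] → 43
@43: m8 [4B, align 1] → 47
size 47, align 1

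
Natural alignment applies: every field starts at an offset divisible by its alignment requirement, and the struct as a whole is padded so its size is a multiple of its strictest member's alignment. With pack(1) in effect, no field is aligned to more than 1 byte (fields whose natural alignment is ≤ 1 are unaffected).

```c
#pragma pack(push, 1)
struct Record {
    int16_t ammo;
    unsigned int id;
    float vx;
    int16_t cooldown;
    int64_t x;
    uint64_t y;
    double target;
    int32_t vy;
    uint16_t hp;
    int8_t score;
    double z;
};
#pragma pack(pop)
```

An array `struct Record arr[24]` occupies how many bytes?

@0: ammo [2B, align 1] → 2
@2: id [4B, align 1] → 6
@6: vx [4B, align 1] → 10
@10: cooldown [2B, align 1] → 12
@12: x [8B, align 1] → 20
@20: y [8B, align 1] → 28
@28: target [8B, align 1] → 36
@36: vy [4B, align 1] → 40
@40: hp [2B, align 1] → 42
@42: score [1B, align 1] → 43
@43: z [8B, align 1] → 51
size 51, align 1
array of 24: 24 × 51 = 1224

1224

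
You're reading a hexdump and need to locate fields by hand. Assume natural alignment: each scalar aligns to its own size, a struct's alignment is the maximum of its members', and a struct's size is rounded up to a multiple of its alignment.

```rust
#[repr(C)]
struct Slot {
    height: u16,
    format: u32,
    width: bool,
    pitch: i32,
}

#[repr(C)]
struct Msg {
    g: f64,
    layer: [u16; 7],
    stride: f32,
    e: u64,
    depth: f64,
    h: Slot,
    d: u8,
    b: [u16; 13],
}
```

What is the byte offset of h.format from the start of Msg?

52

Slot: height at 0 (size 2, align 2) → ends 2; pad 2 to align 4 for format; format at 4 (size 4, align 4) → ends 8; width at 8 (size 1, align 1) → ends 9; pad 3 to align 4 for pitch; pitch at 12 (size 4, align 4) → ends 16; total 16 bytes, alignment 4
g at 0 (size 8, align 8) → ends 8
layer at 8 (size 14, align 2) → ends 22
pad 2 to align 4 for stride
stride at 24 (size 4, align 4) → ends 28
pad 4 to align 8 for e
e at 32 (size 8, align 8) → ends 40
depth at 40 (size 8, align 8) → ends 48
h at 48 (size 16, align 4) → ends 64
within Slot: format at 4
48 + 4 = 52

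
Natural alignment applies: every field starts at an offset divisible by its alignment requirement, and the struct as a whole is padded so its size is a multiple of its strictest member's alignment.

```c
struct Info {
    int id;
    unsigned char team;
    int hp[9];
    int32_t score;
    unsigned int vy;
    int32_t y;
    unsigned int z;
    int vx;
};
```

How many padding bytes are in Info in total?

@0: id [4B, align 4] → 4
@4: team [1B, align 1] → 5
+3 pad (align 4)
@8: hp [36B, align 4] → 44
@44: score [4B, align 4] → 48
@48: vy [4B, align 4] → 52
@52: y [4B, align 4] → 56
@56: z [4B, align 4] → 60
@60: vx [4B, align 4] → 64
size 64, align 4
data bytes 61, size 64 → padding 3

3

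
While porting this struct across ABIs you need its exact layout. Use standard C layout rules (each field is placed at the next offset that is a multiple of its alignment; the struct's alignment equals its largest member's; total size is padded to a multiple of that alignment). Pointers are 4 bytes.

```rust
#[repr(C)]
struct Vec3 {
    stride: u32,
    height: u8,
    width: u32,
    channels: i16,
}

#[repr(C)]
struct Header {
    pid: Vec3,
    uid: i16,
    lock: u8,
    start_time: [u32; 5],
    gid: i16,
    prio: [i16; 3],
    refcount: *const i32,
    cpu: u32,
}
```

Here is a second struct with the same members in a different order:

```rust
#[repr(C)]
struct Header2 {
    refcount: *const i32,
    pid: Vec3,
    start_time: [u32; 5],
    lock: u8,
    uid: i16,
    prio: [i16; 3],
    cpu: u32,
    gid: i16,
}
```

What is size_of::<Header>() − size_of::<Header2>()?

-4

Vec3: 0..4  stride  (4B, 4-aligned); 4..5  height  (1B, 1-aligned); 5..8  -- padding (3B); 8..12  width  (4B, 4-aligned); 12..14  channels  (2B, 2-aligned); 14..16  -- tail padding (2B); sizeof = 16, alignof = 4
0..16  pid  (16B, 4-aligned)
16..18  uid  (2B, 2-aligned)
18..19  lock  (1B, 1-aligned)
19..20  -- padding (1B)
20..40  start_time  (20B, 4-aligned)
40..42  gid  (2B, 2-aligned)
42..48  prio  (6B, 2-aligned)
48..52  refcount  (4B, 4-aligned)
52..56  cpu  (4B, 4-aligned)
sizeof = 56, alignof = 4
— Header2 —
0..4  refcount  (4B, 4-aligned)
4..20  pid  (16B, 4-aligned)
20..40  start_time  (20B, 4-aligned)
40..41  lock  (1B, 1-aligned)
41..42  -- padding (1B)
42..44  uid  (2B, 2-aligned)
44..50  prio  (6B, 2-aligned)
50..52  -- padding (2B)
52..56  cpu  (4B, 4-aligned)
56..58  gid  (2B, 2-aligned)
58..60  -- tail padding (2B)
sizeof = 60, alignof = 4
56 − 60 = -4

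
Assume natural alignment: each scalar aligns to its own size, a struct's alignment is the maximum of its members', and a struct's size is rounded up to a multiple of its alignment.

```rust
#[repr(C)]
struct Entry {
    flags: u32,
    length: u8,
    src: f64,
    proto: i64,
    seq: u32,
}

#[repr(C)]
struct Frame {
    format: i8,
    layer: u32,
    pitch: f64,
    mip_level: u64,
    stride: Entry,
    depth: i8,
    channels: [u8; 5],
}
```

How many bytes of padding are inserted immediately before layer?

Entry: @0: flags [4B, align 4] → 4; @4: length [1B, align 1] → 5; +3 pad (align 8); @8: src [8B, align 8] → 16; @16: proto [8B, align 8] → 24; @24: seq [4B, align 4] → 28; +4 tail pad (align 8); size 32, align 8
@0: format [1B, align 1] → 1
+3 pad (align 4)
@4: layer [4B, align 4] → 8

3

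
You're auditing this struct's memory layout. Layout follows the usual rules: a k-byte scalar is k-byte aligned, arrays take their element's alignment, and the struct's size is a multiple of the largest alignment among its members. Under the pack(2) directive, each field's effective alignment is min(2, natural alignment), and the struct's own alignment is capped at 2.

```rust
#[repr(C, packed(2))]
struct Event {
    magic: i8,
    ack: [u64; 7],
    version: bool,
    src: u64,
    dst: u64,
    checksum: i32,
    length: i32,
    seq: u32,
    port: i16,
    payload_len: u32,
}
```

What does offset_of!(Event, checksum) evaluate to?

@0: magic [1B, align 1] → 1
+1 pad (align 2)
@2: ack [56B, align 2] → 58
@58: version [1B, align 1] → 59
+1 pad (align 2)
@60: src [8B, align 2] → 68
@68: dst [8B, align 2] → 76
@76: checksum [4B, align 2] → 80

76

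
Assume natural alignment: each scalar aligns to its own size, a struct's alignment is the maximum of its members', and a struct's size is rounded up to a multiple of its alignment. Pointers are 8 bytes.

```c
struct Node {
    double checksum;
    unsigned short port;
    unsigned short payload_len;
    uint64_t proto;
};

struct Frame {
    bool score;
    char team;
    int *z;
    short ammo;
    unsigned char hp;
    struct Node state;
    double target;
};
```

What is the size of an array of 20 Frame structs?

Node: @0: checksum [8B, align 8] → 8; @8: port [2B, align 2] → 10; @10: payload_len [2B, align 2] → 12; +4 pad (align 8); @16: proto [8B, align 8] → 24; size 24, align 8
@0: score [1B, align 1] → 1
@1: team [1B, align 1] → 2
+6 pad (align 8)
@8: z [8B, align 8] → 16
@16: ammo [2B, align 2] → 18
@18: hp [1B, align 1] → 19
+5 pad (align 8)
@24: state [24B, align 8] → 48
@48: target [8B, align 8] → 56
size 56, align 8
array of 20: 20 × 56 = 1120

1120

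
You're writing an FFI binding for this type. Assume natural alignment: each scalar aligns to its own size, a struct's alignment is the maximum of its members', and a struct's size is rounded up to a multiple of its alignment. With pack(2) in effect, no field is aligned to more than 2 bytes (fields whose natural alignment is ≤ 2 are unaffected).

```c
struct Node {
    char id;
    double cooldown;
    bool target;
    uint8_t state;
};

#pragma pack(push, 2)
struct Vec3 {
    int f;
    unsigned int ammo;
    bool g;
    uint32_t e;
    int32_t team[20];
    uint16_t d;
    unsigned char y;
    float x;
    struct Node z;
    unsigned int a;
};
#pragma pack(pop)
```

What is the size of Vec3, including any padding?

130

Node: @0: id [1B, align 1] → 1; +7 pad (align 8); @8: cooldown [8B, align 8] → 16; @16: target [1B, align 1] → 17; @17: state [1B, align 1] → 18; +6 tail pad (align 8); size 24, align 8
@0: f [4B, align 2] → 4
@4: ammo [4B, align 2] → 8
@8: g [1B, align 1] → 9
+1 pad (align 2)
@10: e [4B, align 2] → 14
@14: team [80B, align 2] → 94
@94: d [2B, align 2] → 96
@96: y [1B, align 1] → 97
+1 pad (align 2)
@98: x [4B, align 2] → 102
@102: z [24B, align 2] → 126
@126: a [4B, align 2] → 130
size 130, align 2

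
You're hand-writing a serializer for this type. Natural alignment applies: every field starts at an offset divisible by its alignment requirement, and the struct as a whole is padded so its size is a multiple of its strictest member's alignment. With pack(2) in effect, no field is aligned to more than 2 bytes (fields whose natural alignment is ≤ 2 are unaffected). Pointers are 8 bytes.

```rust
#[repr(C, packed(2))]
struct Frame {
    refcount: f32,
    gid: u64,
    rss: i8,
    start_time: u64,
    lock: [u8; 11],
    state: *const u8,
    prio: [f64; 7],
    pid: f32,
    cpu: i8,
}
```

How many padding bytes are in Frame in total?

@0: refcount [4B, align 2] → 4
@4: gid [8B, align 2] → 12
@12: rss [1B, align 1] → 13
+1 pad (align 2)
@14: start_time [8B, align 2] → 22
@22: lock [11B, align 1] → 33
+1 pad (align 2)
@34: state [8B, align 2] → 42
@42: prio [56B, align 2] → 98
@98: pid [4B, align 2] → 102
@102: cpu [1B, align 1] → 103
+1 tail pad (align 2)
size 104, align 2
data bytes 101, size 104 → padding 3

3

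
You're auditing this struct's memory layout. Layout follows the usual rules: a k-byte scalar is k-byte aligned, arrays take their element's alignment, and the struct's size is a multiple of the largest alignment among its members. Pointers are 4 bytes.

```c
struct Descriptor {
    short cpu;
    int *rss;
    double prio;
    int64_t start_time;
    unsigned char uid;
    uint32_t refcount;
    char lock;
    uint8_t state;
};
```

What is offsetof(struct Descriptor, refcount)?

cpu at 0 (size 2, align 2) → ends 2
pad 2 to align 4 for rss
rss at 4 (size 4, align 4) → ends 8
prio at 8 (size 8, align 8) → ends 16
start_time at 16 (size 8, align 8) → ends 24
uid at 24 (size 1, align 1) → ends 25
pad 3 to align 4 for refcount
refcount at 28 (size 4, align 4) → ends 32

28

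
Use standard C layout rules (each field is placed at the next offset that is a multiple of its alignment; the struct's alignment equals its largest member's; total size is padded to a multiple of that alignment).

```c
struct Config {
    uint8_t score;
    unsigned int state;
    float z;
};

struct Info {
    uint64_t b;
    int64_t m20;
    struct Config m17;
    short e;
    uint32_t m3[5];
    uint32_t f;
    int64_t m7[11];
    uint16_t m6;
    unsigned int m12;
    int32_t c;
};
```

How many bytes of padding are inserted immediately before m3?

Config: score at 0 (size 1, align 1) → ends 1; pad 3 to align 4 for state; state at 4 (size 4, align 4) → ends 8; z at 8 (size 4, align 4) → ends 12; total 12 bytes, alignment 4
b at 0 (size 8, align 8) → ends 8
m20 at 8 (size 8, align 8) → ends 16
m17 at 16 (size 12, align 4) → ends 28
e at 28 (size 2, align 2) → ends 30
pad 2 to align 4 for m3
m3 at 32 (size 20, align 4) → ends 52

2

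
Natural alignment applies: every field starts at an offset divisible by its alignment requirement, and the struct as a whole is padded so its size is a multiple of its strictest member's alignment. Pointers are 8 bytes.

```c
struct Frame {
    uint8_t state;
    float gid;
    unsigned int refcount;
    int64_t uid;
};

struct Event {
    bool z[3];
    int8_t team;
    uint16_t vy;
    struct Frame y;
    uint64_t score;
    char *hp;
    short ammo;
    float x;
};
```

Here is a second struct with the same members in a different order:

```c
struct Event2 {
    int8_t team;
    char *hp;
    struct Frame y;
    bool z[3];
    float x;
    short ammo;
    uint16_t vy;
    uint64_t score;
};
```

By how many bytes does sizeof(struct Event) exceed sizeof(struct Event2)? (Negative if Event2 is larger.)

-8

Frame: 0..1  state  (1B, 1-aligned); 1..4  -- padding (3B); 4..8  gid  (4B, 4-aligned); 8..12  refcount  (4B, 4-aligned); 12..16  -- padding (4B); 16..24  uid  (8B, 8-aligned); sizeof = 24, alignof = 8
0..3  z  (3B, 1-aligned)
3..4  team  (1B, 1-aligned)
4..6  vy  (2B, 2-aligned)
6..8  -- padding (2B)
8..32  y  (24B, 8-aligned)
32..40  score  (8B, 8-aligned)
40..48  hp  (8B, 8-aligned)
48..50  ammo  (2B, 2-aligned)
50..52  -- padding (2B)
52..56  x  (4B, 4-aligned)
sizeof = 56, alignof = 8
— Event2 —
0..1  team  (1B, 1-aligned)
1..8  -- padding (7B)
8..16  hp  (8B, 8-aligned)
16..40  y  (24B, 8-aligned)
40..43  z  (3B, 1-aligned)
43..44  -- padding (1B)
44..48  x  (4B, 4-aligned)
48..50  ammo  (2B, 2-aligned)
50..52  vy  (2B, 2-aligned)
52..56  -- padding (4B)
56..64  score  (8B, 8-aligned)
sizeof = 64, alignof = 8
56 − 64 = -8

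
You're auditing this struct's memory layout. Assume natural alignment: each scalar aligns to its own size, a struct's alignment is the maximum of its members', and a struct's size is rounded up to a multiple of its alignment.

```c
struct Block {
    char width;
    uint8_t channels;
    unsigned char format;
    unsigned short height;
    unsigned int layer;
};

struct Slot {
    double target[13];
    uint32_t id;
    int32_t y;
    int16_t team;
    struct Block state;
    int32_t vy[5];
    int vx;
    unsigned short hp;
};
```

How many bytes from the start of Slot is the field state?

Block: 0..1  width  (1B, 1-aligned); 1..2  channels  (1B, 1-aligned); 2..3  format  (1B, 1-aligned); 3..4  -- padding (1B); 4..6  height  (2B, 2-aligned); 6..8  -- padding (2B); 8..12  layer  (4B, 4-aligned); sizeof = 12, alignof = 4
0..104  target  (104B, 8-aligned)
104..108  id  (4B, 4-aligned)
108..112  y  (4B, 4-aligned)
112..114  team  (2B, 2-aligned)
114..116  -- padding (2B)
116..128  state  (12B, 4-aligned)

116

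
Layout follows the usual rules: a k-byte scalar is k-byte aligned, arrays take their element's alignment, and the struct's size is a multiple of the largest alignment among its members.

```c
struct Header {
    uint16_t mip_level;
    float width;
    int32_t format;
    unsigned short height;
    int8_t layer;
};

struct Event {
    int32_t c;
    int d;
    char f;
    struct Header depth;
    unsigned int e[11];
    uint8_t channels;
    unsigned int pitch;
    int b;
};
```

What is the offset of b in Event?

80

Header: 0..2  mip_level  (2B, 2-aligned); 2..4  -- padding (2B); 4..8  width  (4B, 4-aligned); 8..12  format  (4B, 4-aligned); 12..14  height  (2B, 2-aligned); 14..15  layer  (1B, 1-aligned); 15..16  -- tail padding (1B); sizeof = 16, alignof = 4
0..4  c  (4B, 4-aligned)
4..8  d  (4B, 4-aligned)
8..9  f  (1B, 1-aligned)
9..12  -- padding (3B)
12..28  depth  (16B, 4-aligned)
28..72  e  (44B, 4-aligned)
72..73  channels  (1B, 1-aligned)
73..76  -- padding (3B)
76..80  pitch  (4B, 4-aligned)
80..84  b  (4B, 4-aligned)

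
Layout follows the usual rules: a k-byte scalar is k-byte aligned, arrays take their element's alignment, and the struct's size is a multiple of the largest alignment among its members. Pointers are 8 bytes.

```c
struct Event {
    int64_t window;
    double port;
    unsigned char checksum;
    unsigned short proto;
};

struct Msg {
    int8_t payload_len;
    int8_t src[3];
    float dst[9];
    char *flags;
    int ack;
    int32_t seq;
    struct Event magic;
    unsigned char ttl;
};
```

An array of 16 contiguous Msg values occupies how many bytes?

Event: window at 0 (size 8, align 8) → ends 8; port at 8 (size 8, align 8) → ends 16; checksum at 16 (size 1, align 1) → ends 17; pad 1 to align 2 for proto; proto at 18 (size 2, align 2) → ends 20; tail pad 4 to reach multiple of 8; total 24 bytes, alignment 8
payload_len at 0 (size 1, align 1) → ends 1
src at 1 (size 3, align 1) → ends 4
dst at 4 (size 36, align 4) → ends 40
flags at 40 (size 8, align 8) → ends 48
ack at 48 (size 4, align 4) → ends 52
seq at 52 (size 4, align 4) → ends 56
magic at 56 (size 24, align 8) → ends 80
ttl at 80 (size 1, align 1) → ends 81
tail pad 7 to reach multiple of 8
total 88 bytes, alignment 8
array of 16: 16 × 88 = 1408

1408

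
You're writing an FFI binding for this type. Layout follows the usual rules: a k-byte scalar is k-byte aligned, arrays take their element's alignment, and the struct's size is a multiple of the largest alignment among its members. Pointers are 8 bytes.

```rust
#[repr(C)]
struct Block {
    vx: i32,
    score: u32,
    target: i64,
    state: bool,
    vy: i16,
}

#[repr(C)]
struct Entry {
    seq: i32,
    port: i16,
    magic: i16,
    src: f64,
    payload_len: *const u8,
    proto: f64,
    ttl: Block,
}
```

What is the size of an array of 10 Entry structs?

560

Block: 0..4  vx  (4B, 4-aligned); 4..8  score  (4B, 4-aligned); 8..16  target  (8B, 8-aligned); 16..17  state  (1B, 1-aligned); 17..18  -- padding (1B); 18..20  vy  (2B, 2-aligned); 20..24  -- tail padding (4B); sizeof = 24, alignof = 8
0..4  seq  (4B, 4-aligned)
4..6  port  (2B, 2-aligned)
6..8  magic  (2B, 2-aligned)
8..16  src  (8B, 8-aligned)
16..24  payload_len  (8B, 8-aligned)
24..32  proto  (8B, 8-aligned)
32..56  ttl  (24B, 8-aligned)
sizeof = 56, alignof = 8
array of 10: 10 × 56 = 560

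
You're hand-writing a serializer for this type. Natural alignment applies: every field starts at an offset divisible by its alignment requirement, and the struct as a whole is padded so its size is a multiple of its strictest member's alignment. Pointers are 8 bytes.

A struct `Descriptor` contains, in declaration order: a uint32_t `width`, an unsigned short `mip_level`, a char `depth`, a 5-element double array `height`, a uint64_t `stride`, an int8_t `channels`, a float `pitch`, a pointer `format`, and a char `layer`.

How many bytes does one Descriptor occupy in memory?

80 bytes

@0: width [4B, align 4] → 4
@4: mip_level [2B, align 2] → 6
@6: depth [1B, align 1] → 7
+1 pad (align 8)
@8: height [40B, align 8] → 48
@48: stride [8B, align 8] → 56
@56: channels [1B, align 1] → 57
+3 pad (align 4)
@60: pitch [4B, align 4] → 64
@64: format [8B, align 8] → 72
@72: layer [1B, align 1] → 73
+7 tail pad (align 8)
size 80, align 8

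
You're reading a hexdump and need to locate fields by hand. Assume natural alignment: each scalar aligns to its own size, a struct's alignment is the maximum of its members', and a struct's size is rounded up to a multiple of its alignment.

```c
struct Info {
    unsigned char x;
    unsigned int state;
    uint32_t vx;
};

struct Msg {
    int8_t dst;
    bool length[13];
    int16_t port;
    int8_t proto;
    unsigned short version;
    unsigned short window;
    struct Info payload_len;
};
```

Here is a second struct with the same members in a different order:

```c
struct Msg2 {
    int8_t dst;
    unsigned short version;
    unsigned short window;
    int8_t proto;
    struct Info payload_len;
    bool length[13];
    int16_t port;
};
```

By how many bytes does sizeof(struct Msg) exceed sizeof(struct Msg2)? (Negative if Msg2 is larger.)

0

Info: @0: x [1B, align 1] → 1; +3 pad (align 4); @4: state [4B, align 4] → 8; @8: vx [4B, align 4] → 12; size 12, align 4
@0: dst [1B, align 1] → 1
@1: length [13B, align 1] → 14
@14: port [2B, align 2] → 16
@16: proto [1B, align 1] → 17
+1 pad (align 2)
@18: version [2B, align 2] → 20
@20: window [2B, align 2] → 22
+2 pad (align 4)
@24: payload_len [12B, align 4] → 36
size 36, align 4
— Msg2 —
@0: dst [1B, align 1] → 1
+1 pad (align 2)
@2: version [2B, align 2] → 4
@4: window [2B, align 2] → 6
@6: proto [1B, align 1] → 7
+1 pad (align 4)
@8: payload_len [12B, align 4] → 20
@20: length [13B, align 1] → 33
+1 pad (align 2)
@34: port [2B, align 2] → 36
size 36, align 4
36 − 36 = 0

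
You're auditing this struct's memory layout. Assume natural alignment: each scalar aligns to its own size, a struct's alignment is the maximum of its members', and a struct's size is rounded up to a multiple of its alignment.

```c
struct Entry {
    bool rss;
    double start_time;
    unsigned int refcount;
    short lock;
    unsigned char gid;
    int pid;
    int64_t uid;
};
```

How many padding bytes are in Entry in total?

12

0..1  rss  (1B, 1-aligned)
1..8  -- padding (7B)
8..16  start_time  (8B, 8-aligned)
16..20  refcount  (4B, 4-aligned)
20..22  lock  (2B, 2-aligned)
22..23  gid  (1B, 1-aligned)
23..24  -- padding (1B)
24..28  pid  (4B, 4-aligned)
28..32  -- padding (4B)
32..40  uid  (8B, 8-aligned)
sizeof = 40, alignof = 8
data bytes 28, size 40 → padding 12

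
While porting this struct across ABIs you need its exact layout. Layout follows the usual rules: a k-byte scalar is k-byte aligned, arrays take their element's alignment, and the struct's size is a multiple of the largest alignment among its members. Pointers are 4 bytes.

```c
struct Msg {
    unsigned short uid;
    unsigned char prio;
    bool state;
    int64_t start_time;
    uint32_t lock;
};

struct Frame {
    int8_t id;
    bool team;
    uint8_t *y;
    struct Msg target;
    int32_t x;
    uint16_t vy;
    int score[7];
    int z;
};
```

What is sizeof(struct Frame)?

72

Msg: 0..2  uid  (2B, 2-aligned); 2..3  prio  (1B, 1-aligned); 3..4  state  (1B, 1-aligned); 4..8  -- padding (4B); 8..16  start_time  (8B, 8-aligned); 16..20  lock  (4B, 4-aligned); 20..24  -- tail padding (4B); sizeof = 24, alignof = 8
0..1  id  (1B, 1-aligned)
1..2  team  (1B, 1-aligned)
2..4  -- padding (2B)
4..8  y  (4B, 4-aligned)
8..32  target  (24B, 8-aligned)
32..36  x  (4B, 4-aligned)
36..38  vy  (2B, 2-aligned)
38..40  -- padding (2B)
40..68  score  (28B, 4-aligned)
68..72  z  (4B, 4-aligned)
sizeof = 72, alignof = 8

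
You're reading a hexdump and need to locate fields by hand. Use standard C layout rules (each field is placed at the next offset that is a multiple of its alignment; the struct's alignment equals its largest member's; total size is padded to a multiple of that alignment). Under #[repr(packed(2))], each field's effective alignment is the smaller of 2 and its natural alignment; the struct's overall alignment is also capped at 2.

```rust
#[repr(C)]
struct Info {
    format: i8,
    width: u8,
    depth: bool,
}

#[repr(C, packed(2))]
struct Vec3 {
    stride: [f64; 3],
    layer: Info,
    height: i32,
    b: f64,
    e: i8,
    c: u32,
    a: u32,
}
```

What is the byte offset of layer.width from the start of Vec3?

25

Info: 0..1  format  (1B, 1-aligned); 1..2  width  (1B, 1-aligned); 2..3  depth  (1B, 1-aligned); sizeof = 3, alignof = 1
0..24  stride  (24B, 2-aligned)
24..27  layer  (3B, 1-aligned)
within Info: width at 1
24 + 1 = 25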